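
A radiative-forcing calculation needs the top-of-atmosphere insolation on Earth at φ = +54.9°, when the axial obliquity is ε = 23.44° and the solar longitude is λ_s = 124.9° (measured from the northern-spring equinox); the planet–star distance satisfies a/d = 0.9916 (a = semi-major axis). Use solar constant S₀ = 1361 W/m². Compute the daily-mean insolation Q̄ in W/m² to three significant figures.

Solar declination: sin δ = sin ε · sin λ_s = sin 23.44° × sin 124.9° = 0.32625, so δ = +19.041°.
cos H₀ = −tan(+54.9°) tan(+19.041°) = -0.4911, H₀ = 2.0841 rad.
Bracket: H₀ sin φ sin δ + cos φ cos δ sin H₀ = 2.0841×0.81815×0.32625 + 0.57501×0.94528×0.87112 = 0.556291 + 0.473493 = 1.029784.
Inverse-square distance factor (a/d)² = 0.9916² = 0.983271.
Q̄ = (S₀/π) × 0.983271 × [bracket] = (1361/π) × 0.983271 × 1.029784 = 438.7 W/m².

Q̄ ≈ 439 W/m²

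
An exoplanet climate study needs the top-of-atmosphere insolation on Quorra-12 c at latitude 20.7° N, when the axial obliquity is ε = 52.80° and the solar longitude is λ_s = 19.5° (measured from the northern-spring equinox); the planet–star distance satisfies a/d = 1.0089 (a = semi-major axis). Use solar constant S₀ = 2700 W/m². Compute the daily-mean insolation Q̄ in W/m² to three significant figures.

Q̄ ≈ 922 W/m²

Solar declination: sin δ = sin ε · sin λ_s = sin 52.80° × sin 19.5° = 0.26589, so δ = +15.420°.
cos H₀ = −tan(+20.7°) tan(+15.420°) = -0.1042, H₀ = 1.6752 rad.
Bracket: H₀ sin φ sin δ + cos φ cos δ sin H₀ = 1.6752×0.35347×0.26589 + 0.93544×0.96400×0.99455 = 0.157442 + 0.896850 = 1.054292.
Inverse-square distance factor (a/d)² = 1.0089² = 1.017879.
Q̄ = (S₀/π) × 1.017879 × [bracket] = (2700/π) × 1.017879 × 1.054292 = 922.3 W/m².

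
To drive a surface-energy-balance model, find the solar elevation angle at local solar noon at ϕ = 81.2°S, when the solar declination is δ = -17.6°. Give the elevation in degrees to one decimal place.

26.4°

At local noon the hour angle is zero, so the zenith angle equals |ϕ − δ| = |-81.2° − (-17.600°)| = 63.600°.
Elevation = 90° − 63.600° = 26.4°.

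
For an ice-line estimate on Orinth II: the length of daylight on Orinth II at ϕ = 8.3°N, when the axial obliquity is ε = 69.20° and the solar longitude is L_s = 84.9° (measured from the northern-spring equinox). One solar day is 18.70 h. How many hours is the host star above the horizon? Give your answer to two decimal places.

11.62 h

Solar declination: sin δ = sin ε · sin L_s = sin 69.20° × sin 84.9° = 0.93112, so δ = +68.611°.
cos h₀ = −tan ϕ · tan δ = −tan(+8.3°) × tan(+68.611°) = -0.3725, so h₀ = 1.9525 rad = 111.87°.
Daylight = 2h₀/(2π) × 18.70 h = (1.9525/π) × 18.70 = 11.62 h.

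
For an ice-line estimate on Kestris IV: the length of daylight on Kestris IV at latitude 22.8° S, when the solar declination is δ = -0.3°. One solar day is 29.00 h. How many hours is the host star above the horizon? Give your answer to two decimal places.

cos H₀ = −tan φ · tan δ = −tan(-22.8°) × tan(-0.300°) = -0.0022, so H₀ = 1.5730 rad = 90.13°.
Daylight = 2H₀/(2π) × 29.00 h = (1.5730/π) × 29.00 = 14.52 h.

14.52 h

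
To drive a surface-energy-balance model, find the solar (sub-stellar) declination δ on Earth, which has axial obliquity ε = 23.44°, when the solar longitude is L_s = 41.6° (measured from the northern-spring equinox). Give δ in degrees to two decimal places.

δ = +15.31°

sin δ = sin ε · sin L_s = sin 23.44° × sin 41.6° = 0.264102.
δ = arcsin(0.264102) = +15.31°.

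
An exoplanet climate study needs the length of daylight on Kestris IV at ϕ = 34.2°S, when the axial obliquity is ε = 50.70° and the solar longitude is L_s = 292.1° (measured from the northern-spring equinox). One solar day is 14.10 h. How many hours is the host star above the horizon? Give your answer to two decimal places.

10.52 h

Solar declination: sin δ = sin ε · sin L_s = sin 50.70° × sin 292.1° = -0.71699, so δ = -45.806°.
cos h₀ = −tan ϕ · tan δ = −tan(-34.2°) × tan(-45.806°) = -0.6990, so h₀ = 2.3448 rad = 134.35°.
Daylight = 2h₀/(2π) × 14.10 h = (2.3448/π) × 14.10 = 10.52 h.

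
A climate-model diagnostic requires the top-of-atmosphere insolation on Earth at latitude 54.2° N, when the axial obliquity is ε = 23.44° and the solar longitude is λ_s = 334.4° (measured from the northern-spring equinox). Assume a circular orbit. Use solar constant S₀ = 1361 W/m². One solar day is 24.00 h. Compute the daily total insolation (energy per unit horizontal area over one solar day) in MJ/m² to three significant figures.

Solar declination: sin δ = sin ε · sin λ_s = sin 23.44° × sin 334.4° = -0.17188, so δ = -9.897°.
cos H₀ = −tan(+54.2°) tan(-9.897°) = 0.2419, H₀ = 1.3265 rad.
Bracket: H₀ sin φ sin δ + cos φ cos δ sin H₀ = 1.3265×0.81106×-0.17188 + 0.58496×0.98512×0.97030 = -0.184921 + 0.559141 = 0.374220.
Q̄ = (S₀/π) × [bracket] = (1361/π) × 0.374220 = 162.12 W/m².
Daily total = Q̄ × 24.00 h × 3600 s/h = 162.12 × 24.00 × 3600 / 10⁶ = 14.01 MJ/m².

14.0 MJ/m²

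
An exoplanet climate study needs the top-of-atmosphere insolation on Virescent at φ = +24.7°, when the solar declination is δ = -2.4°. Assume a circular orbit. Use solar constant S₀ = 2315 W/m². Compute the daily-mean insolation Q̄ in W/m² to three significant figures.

Q̄ ≈ 649 W/m²

cos H₀ = −tan(+24.7°) tan(-2.400°) = 0.0193, H₀ = 1.5515 rad.
Bracket: H₀ sin φ sin δ + cos φ cos δ sin H₀ = 1.5515×0.41787×-0.04188 + 0.90851×0.99912×0.99981 = -0.027152 + 0.907538 = 0.880386.
Q̄ = (S₀/π) × [bracket] = (2315/π) × 0.880386 = 648.7 W/m².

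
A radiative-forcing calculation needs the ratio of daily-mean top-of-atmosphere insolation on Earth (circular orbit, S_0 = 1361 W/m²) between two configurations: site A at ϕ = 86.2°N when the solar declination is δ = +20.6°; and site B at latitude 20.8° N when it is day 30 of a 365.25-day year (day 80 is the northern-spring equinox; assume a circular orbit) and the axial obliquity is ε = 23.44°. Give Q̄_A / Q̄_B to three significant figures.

Q̄_A / Q̄_B ≈ 1.51

— Configuration A (ϕ=+86.2°):
cos h₀ = −tan(+86.2°) tan(+20.600°) = -5.6591 ≤ −1 ⇒ polar day, h₀ = π.
Bracket: h₀ sin ϕ sin δ + cos ϕ cos δ sin h₀ = 3.1416×0.99780×0.35184 + 0.06627×0.93606×0.00000 = 1.102909 + 0.000000 = 1.102909.
Q̄ = (S_0/π) × [bracket] = (1361/π) × 1.102909 = 477.80 W/m².
— Configuration B (ϕ=+20.8°):
Solar longitude: L_s = 360° × (30 − 80)/365.25 = -49.281°, i.e. -49.281° + 360° = 310.719°.
sin δ = sin 23.44° × sin 310.719° = -0.30149, so δ = -17.547°.
cos h₀ = −tan(+20.8°) tan(-17.547°) = 0.1201, h₀ = 1.4504 rad.
Bracket: h₀ sin ϕ sin δ + cos ϕ cos δ sin h₀ = 1.4504×0.35511×-0.30149 + 0.93483×0.95347×0.99276 = -0.155283 + 0.884879 = 0.729596.
Q̄ = (S_0/π) × [bracket] = (1361/π) × 0.729596 = 316.08 W/m².
Ratio Q̄_A / Q̄_B = 477.80 / 316.08 = 1.512.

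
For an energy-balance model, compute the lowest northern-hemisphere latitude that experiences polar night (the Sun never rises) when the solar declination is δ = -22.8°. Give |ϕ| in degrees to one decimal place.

|ϕ| = 67.2°

Polar night requires cos h₀ = −tan ϕ tan δ ≥ 1, i.e. tan ϕ tan δ ≤ −1.
The boundary is |tan ϕ| · |tan δ| = 1, so |ϕ| = 90° − |δ| = 90° − 22.8° = 67.2° in the northern hemisphere.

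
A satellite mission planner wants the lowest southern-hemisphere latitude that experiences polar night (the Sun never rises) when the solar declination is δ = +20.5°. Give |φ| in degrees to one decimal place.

|φ| = 69.5°

Polar night requires cos H₀ = −tan φ tan δ ≥ 1, i.e. tan φ tan δ ≤ −1.
The boundary is |tan φ| · |tan δ| = 1, so |φ| = 90° − |δ| = 90° − 20.5° = 69.5° in the southern hemisphere.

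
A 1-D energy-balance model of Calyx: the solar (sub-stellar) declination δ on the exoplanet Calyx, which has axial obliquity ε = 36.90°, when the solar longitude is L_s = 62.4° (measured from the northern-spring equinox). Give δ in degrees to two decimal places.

δ = +32.15°

sin δ = sin ε · sin L_s = sin 36.90° × sin 62.4° = 0.532095.
δ = arcsin(0.532095) = +32.15°.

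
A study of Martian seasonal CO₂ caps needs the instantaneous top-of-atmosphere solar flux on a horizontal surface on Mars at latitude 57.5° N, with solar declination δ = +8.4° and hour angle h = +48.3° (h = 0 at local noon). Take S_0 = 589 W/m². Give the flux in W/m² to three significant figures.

cos θ_z = sin ϕ sin δ + cos ϕ cos δ cos h = 0.123205 + 0.353594 = 0.476799.
Flux = S_0 · cos θ_z = 589 × 0.476799 = 280.8 W/m².

281 W/m²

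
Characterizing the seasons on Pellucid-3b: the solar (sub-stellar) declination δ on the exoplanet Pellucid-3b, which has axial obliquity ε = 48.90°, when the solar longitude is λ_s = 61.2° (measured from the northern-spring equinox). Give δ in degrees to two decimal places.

sin δ = sin ε · sin λ_s = sin 48.90° × sin 61.2° = 0.660353.
δ = arcsin(0.660353) = +41.33°.

δ = +41.33°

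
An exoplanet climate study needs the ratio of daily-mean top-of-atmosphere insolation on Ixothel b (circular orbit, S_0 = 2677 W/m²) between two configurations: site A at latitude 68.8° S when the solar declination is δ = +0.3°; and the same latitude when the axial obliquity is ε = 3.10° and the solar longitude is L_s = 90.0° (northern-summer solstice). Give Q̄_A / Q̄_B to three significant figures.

Q̄_A / Q̄_B ≈ 1.24

— Configuration A (ϕ=-68.8°):
cos h₀ = −tan(-68.8°) tan(+0.300°) = 0.0135, h₀ = 1.5573 rad.
Bracket: h₀ sin ϕ sin δ + cos ϕ cos δ sin h₀ = 1.5573×-0.93232×0.00524 + 0.36162×0.99999×0.99991 = -0.007608 + 0.361584 = 0.353976.
Q̄ = (S_0/π) × [bracket] = (2677/π) × 0.353976 = 301.63 W/m².
— Configuration B (ϕ=-68.8°):
Solar declination: sin δ = sin ε · sin L_s = sin 3.10° × sin 90.0° = 0.05408, so δ = +3.100°.
cos h₀ = −tan(-68.8°) tan(+3.100°) = 0.1396, h₀ = 1.4307 rad.
Bracket: h₀ sin ϕ sin δ + cos ϕ cos δ sin h₀ = 1.4307×-0.93232×0.05408 + 0.36162×0.99854×0.99020 = -0.072136 + 0.357553 = 0.285417.
Q̄ = (S_0/π) × [bracket] = (2677/π) × 0.285417 = 243.21 W/m².
Ratio Q̄_A / Q̄_B = 301.63 / 243.21 = 1.240.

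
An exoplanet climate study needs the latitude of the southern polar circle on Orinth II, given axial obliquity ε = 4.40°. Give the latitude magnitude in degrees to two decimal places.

85.60°

The polar circle is the lowest latitude that experiences at least one full rotation of continuous darkness at the northern-summer solstice; it lies at |ϕ| = 90° − ε = 90° − 4.40° = 85.60°.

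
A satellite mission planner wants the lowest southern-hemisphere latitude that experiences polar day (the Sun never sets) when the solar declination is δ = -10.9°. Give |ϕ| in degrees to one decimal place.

|ϕ| = 79.1°

Polar day requires cos h₀ = −tan ϕ tan δ ≤ −1, i.e. tan ϕ tan δ ≥ 1.
The boundary is |tan ϕ| · |tan δ| = 1, so |ϕ| = 90° − |δ| = 90° − 10.9° = 79.1° in the southern hemisphere.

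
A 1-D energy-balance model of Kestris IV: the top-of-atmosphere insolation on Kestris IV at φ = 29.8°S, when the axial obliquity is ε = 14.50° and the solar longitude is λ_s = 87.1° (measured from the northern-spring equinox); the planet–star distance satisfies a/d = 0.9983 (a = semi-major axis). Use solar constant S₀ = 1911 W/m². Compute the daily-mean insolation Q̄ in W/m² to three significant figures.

Solar declination: sin δ = sin ε · sin λ_s = sin 14.50° × sin 87.1° = 0.25006, so δ = +14.481°.
cos H₀ = −tan(-29.8°) tan(+14.481°) = 0.1479, H₀ = 1.4223 rad.
Bracket: H₀ sin φ sin δ + cos φ cos δ sin H₀ = 1.4223×-0.49697×0.25006 + 0.86777×0.96823×0.98900 = -0.176753 + 0.830959 = 0.654206.
Inverse-square distance factor (a/d)² = 0.9983² = 0.996603.
Q̄ = (S₀/π) × 0.996603 × [bracket] = (1911/π) × 0.996603 × 0.654206 = 396.6 W/m².

Q̄ ≈ 397 W/m²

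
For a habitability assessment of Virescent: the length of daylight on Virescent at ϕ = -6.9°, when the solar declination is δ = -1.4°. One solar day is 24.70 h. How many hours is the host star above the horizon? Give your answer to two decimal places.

12.37 h

cos h₀ = −tan ϕ · tan δ = −tan(-6.9°) × tan(-1.400°) = -0.0030, so h₀ = 1.5738 rad = 90.17°.
Daylight = 2h₀/(2π) × 24.70 h = (1.5738/π) × 24.70 = 12.37 h.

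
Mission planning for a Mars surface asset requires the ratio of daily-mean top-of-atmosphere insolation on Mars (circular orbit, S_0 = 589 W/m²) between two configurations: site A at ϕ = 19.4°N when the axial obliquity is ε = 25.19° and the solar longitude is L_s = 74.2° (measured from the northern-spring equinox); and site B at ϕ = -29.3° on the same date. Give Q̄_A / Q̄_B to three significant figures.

Q̄_A / Q̄_B ≈ 2.14

— Configuration A (ϕ=+19.4°):
Solar declination: sin δ = sin ε · sin L_s = sin 25.19° × sin 74.2° = 0.40954, so δ = +24.176°.
cos h₀ = −tan(+19.4°) tan(+24.176°) = -0.1581, h₀ = 1.7295 rad.
Bracket: h₀ sin ϕ sin δ + cos ϕ cos δ sin h₀ = 1.7295×0.33216×0.40954 + 0.94322×0.91229×0.98743 = 0.235269 + 0.849674 = 1.084943.
Q̄ = (S_0/π) × [bracket] = (589/π) × 1.084943 = 203.41 W/m².
— Configuration B (ϕ=-29.3°):
cos h₀ = −tan(-29.3°) tan(+24.176°) = 0.2519, h₀ = 1.3161 rad.
Bracket: h₀ sin ϕ sin δ + cos ϕ cos δ sin h₀ = 1.3161×-0.48938×0.40954 + 0.87207×0.91229×0.96775 = -0.263774 + 0.769923 = 0.506149.
Q̄ = (S_0/π) × [bracket] = (589/π) × 0.506149 = 94.895 W/m².
Ratio Q̄_A / Q̄_B = 203.41 / 94.895 = 2.144.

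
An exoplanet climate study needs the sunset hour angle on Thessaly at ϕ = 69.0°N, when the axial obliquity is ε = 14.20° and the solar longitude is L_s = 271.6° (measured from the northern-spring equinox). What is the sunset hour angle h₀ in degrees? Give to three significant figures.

Solar declination: sin δ = sin ε · sin L_s = sin 14.20° × sin 271.6° = -0.24521, so δ = -14.194°.
cos h₀ = −tan ϕ · tan δ = −tan(+69.0°) × tan(-14.194°) = 0.6589, so h₀ = 0.8514 rad = 48.78°.

h₀ = 48.8°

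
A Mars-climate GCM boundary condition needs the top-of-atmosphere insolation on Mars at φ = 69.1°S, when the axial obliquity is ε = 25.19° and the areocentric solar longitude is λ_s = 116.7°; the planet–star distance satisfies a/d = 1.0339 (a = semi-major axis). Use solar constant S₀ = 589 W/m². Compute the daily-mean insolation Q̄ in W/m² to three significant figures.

Q̄ ≈ 0.00 W/m²

sin δ = sin 25.19° × sin 116.7° = 0.38024, so δ = +22.348°.
cos H₀ = −tan(-69.1°) tan(+22.348°) = 1.0766 ≥ 1 ⇒ polar night, H₀ = 0 and Q̄ = 0.
Inverse-square distance factor (a/d)² = 1.0339² = 1.068949.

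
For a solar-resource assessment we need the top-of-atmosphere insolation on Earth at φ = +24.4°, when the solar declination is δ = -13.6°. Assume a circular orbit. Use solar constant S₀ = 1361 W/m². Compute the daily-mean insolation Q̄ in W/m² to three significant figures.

Q̄ ≈ 320 W/m²

cos H₀ = −tan(+24.4°) tan(-13.600°) = 0.1097, H₀ = 1.4608 rad.
Bracket: H₀ sin φ sin δ + cos φ cos δ sin H₀ = 1.4608×0.41310×-0.23514 + 0.91068×0.97196×0.99396 = -0.141897 + 0.879798 = 0.737901.
Q̄ = (S₀/π) × [bracket] = (1361/π) × 0.737901 = 319.7 W/m².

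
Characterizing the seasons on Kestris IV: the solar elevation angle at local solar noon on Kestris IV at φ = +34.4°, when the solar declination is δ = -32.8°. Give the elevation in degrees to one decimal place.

22.8°

At local noon the hour angle is zero, so the zenith angle equals |φ − δ| = |+34.4° − (-32.800°)| = 67.200°.
Elevation = 90° − 67.200° = 22.8°.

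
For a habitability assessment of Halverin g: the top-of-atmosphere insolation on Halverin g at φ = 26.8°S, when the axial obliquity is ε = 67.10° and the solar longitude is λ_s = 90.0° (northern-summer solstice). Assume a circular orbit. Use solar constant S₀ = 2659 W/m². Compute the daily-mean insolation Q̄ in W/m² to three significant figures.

Q̄ ≈ 0.00 W/m²

Solar declination: sin δ = sin ε · sin λ_s = sin 67.10° × sin 90.0° = 0.92119, so δ = +67.100°.
cos H₀ = −tan(-26.8°) tan(+67.100°) = 1.1958 ≥ 1 ⇒ polar night, H₀ = 0 and Q̄ = 0.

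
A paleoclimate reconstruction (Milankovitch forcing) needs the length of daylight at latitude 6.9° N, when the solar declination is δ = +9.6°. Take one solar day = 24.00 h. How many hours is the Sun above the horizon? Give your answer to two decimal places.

cos h₀ = −tan ϕ · tan δ = −tan(+6.9°) × tan(+9.600°) = -0.0205, so h₀ = 1.5913 rad = 91.17°.
Daylight = 2h₀/(2π) × 24.00 h = (1.5913/π) × 24.00 = 12.16 h.

12.16 h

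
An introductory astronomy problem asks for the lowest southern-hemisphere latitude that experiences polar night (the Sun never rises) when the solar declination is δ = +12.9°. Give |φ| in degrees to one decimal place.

|φ| = 77.1°

Polar night requires cos H₀ = −tan φ tan δ ≥ 1, i.e. tan φ tan δ ≤ −1.
The boundary is |tan φ| · |tan δ| = 1, so |φ| = 90° − |δ| = 90° − 12.9° = 77.1° in the southern hemisphere.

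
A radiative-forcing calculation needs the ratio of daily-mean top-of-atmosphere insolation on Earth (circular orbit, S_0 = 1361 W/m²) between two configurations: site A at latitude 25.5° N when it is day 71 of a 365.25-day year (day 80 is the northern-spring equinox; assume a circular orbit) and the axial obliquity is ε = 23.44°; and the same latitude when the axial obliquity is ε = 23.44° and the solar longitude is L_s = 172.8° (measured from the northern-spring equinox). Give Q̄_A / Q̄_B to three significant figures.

Q̄_A / Q̄_B ≈ 0.919

— Configuration A (ϕ=+25.5°):
Solar longitude: L_s = 360° × (71 − 80)/365.25 = -8.871°, i.e. -8.871° + 360° = 351.129°.
sin δ = sin 23.44° × sin 351.129° = -0.06134, so δ = -3.517°.
cos h₀ = −tan(+25.5°) tan(-3.517°) = 0.0293, h₀ = 1.5415 rad.
Bracket: h₀ sin ϕ sin δ + cos ϕ cos δ sin h₀ = 1.5415×0.43051×-0.06134 + 0.90259×0.99812×0.99957 = -0.040707 + 0.900506 = 0.859799.
Q̄ = (S_0/π) × [bracket] = (1361/π) × 0.859799 = 372.48 W/m².
— Configuration B (ϕ=+25.5°):
Solar declination: sin δ = sin ε · sin L_s = sin 23.44° × sin 172.8° = 0.04986, so δ = +2.858°.
cos h₀ = −tan(+25.5°) tan(+2.858°) = -0.0238, h₀ = 1.5946 rad.
Bracket: h₀ sin ϕ sin δ + cos ϕ cos δ sin h₀ = 1.5946×0.43051×0.04986 + 0.90259×0.99876×0.99972 = 0.034228 + 0.901218 = 0.935446.
Q̄ = (S_0/π) × [bracket] = (1361/π) × 0.935446 = 405.25 W/m².
Ratio Q̄_A / Q̄_B = 372.48 / 405.25 = 0.9191.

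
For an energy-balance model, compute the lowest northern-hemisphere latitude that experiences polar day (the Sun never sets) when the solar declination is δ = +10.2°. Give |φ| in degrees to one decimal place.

Polar day requires cos H₀ = −tan φ tan δ ≤ −1, i.e. tan φ tan δ ≥ 1.
The boundary is |tan φ| · |tan δ| = 1, so |φ| = 90° − |δ| = 90° − 10.2° = 79.8° in the northern hemisphere.

|φ| = 79.8°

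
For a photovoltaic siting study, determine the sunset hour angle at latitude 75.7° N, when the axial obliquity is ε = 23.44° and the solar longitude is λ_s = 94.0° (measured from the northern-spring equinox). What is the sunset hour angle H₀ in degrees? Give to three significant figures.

Solar declination: sin δ = sin ε · sin λ_s = sin 23.44° × sin 94.0° = 0.39682, so δ = +23.380°.
Sunrise equation: cos H₀ = −tan φ · tan δ = -1.6960 ≤ −1, so the Sun never sets (polar day) and H₀ = π.

H₀ = 180°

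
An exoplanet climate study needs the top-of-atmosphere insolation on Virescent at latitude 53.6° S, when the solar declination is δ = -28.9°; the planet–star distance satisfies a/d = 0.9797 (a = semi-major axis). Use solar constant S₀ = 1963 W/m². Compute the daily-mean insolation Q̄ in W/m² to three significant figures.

cos H₀ = −tan(-53.6°) tan(-28.900°) = -0.7488, H₀ = 2.4170 rad.
Bracket: H₀ sin φ sin δ + cos φ cos δ sin H₀ = 2.4170×-0.80489×-0.48328 + 0.59342×0.87546×0.66285 = 0.940182 + 0.344361 = 1.284543.
Inverse-square distance factor (a/d)² = 0.9797² = 0.959812.
Q̄ = (S₀/π) × 0.959812 × [bracket] = (1963/π) × 0.959812 × 1.284543 = 770.4 W/m².

Q̄ ≈ 770 W/m²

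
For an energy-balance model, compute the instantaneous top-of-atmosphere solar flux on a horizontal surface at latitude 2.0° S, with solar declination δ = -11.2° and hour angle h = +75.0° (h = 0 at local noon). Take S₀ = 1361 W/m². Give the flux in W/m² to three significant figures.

355 W/m²

cos θ_z = sin φ sin δ + cos φ cos δ cos h = 0.006779 + 0.253735 = 0.260514.
Flux = S₀ · cos θ_z = 1361 × 0.260514 = 354.6 W/m².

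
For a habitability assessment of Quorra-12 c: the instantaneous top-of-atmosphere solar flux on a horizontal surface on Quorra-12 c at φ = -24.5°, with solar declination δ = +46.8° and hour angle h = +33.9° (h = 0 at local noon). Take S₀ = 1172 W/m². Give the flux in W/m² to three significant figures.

252 W/m²

cos θ_z = sin φ sin δ + cos φ cos δ cos h = -0.302298 + 0.517024 = 0.214726.
Flux = S₀ · cos θ_z = 1172 × 0.214726 = 251.7 W/m².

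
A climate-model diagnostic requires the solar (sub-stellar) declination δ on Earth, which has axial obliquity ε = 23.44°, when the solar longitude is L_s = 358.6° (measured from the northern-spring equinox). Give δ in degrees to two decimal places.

sin δ = sin ε · sin L_s = sin 23.44° × sin 358.6° = -0.009719.
δ = arcsin(-0.009719) = -0.56°.

δ = -0.56°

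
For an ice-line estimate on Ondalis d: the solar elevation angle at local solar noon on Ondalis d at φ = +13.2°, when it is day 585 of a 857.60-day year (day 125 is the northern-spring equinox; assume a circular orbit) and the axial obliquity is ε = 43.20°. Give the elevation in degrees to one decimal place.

Solar longitude: λ_s = 360° × (585 − 125)/857.60 = 193.097°.
sin δ = sin 43.20° × sin 193.097° = -0.15512, so δ = -8.924°.
At local noon the hour angle is zero, so the zenith angle equals |φ − δ| = |+13.2° − (-8.924°)| = 22.124°.
Elevation = 90° − 22.124° = 67.9°.

67.9°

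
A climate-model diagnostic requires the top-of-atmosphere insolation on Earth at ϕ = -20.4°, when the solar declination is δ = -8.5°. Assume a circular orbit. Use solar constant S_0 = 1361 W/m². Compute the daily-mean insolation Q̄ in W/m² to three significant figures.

Q̄ ≈ 437 W/m²

cos h₀ = −tan(-20.4°) tan(-8.500°) = -0.0556, h₀ = 1.6264 rad.
Bracket: h₀ sin ϕ sin δ + cos ϕ cos δ sin h₀ = 1.6264×-0.34857×-0.14781 + 0.93728×0.98902×0.99845 = 0.083796 + 0.925552 = 1.009348.
Q̄ = (S_0/π) × [bracket] = (1361/π) × 1.009348 = 437.3 W/m².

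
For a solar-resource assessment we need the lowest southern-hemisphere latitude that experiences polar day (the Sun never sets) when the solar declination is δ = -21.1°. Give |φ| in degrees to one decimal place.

Polar day requires cos H₀ = −tan φ tan δ ≤ −1, i.e. tan φ tan δ ≥ 1.
The boundary is |tan φ| · |tan δ| = 1, so |φ| = 90° − |δ| = 90° − 21.1° = 68.9° in the southern hemisphere.

|φ| = 68.9°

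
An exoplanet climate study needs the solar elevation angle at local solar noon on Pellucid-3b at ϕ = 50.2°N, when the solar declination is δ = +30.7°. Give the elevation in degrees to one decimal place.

70.5°

At local noon the hour angle is zero, so the zenith angle equals |ϕ − δ| = |+50.2° − (+30.700°)| = 19.500°.
Elevation = 90° − 19.500° = 70.5°.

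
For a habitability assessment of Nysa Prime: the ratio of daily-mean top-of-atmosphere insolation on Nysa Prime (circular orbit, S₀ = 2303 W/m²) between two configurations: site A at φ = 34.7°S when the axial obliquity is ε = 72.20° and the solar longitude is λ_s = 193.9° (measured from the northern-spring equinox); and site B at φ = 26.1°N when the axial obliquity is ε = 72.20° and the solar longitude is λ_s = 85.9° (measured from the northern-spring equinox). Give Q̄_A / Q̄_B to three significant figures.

— Configuration A (φ=-34.7°):
Solar declination: sin δ = sin ε · sin λ_s = sin 72.20° × sin 193.9° = -0.22873, so δ = -13.222°.
cos H₀ = −tan(-34.7°) tan(-13.222°) = -0.1627, H₀ = 1.7342 rad.
Bracket: H₀ sin φ sin δ + cos φ cos δ sin H₀ = 1.7342×-0.56928×-0.22873 + 0.82214×0.97349×0.98668 = 0.225813 + 0.789684 = 1.015497.
Q̄ = (S₀/π) × [bracket] = (2303/π) × 1.015497 = 744.43 W/m².
— Configuration B (φ=+26.1°):
Solar declination: sin δ = sin ε · sin λ_s = sin 72.20° × sin 85.9° = 0.94969, so δ = +71.749°.
cos H₀ = −tan(+26.1°) tan(+71.749°) = -1.4856 ≤ −1 ⇒ polar day, H₀ = π.
Bracket: H₀ sin φ sin δ + cos φ cos δ sin H₀ = 3.1416×0.43994×0.94969 + 0.89803×0.31318×0.00000 = 1.312581 + 0.000000 = 1.312581.
Q̄ = (S₀/π) × [bracket] = (2303/π) × 1.312581 = 962.21 W/m².
Ratio Q̄_A / Q̄_B = 744.43 / 962.21 = 0.7737.

Q̄_A / Q̄_B ≈ 0.774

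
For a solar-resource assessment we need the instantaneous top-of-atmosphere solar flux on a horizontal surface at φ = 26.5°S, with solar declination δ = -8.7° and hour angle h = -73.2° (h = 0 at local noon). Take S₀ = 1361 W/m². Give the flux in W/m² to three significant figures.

cos θ_z = sin φ sin δ + cos φ cos δ cos h = 0.067492 + 0.255688 = 0.323180.
Flux = S₀ · cos θ_z = 1361 × 0.323180 = 439.8 W/m².

440 W/m²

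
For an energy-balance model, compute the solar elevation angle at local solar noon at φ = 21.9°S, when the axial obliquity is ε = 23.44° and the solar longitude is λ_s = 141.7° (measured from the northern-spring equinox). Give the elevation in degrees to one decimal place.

53.8°

Solar declination: sin δ = sin ε · sin λ_s = sin 23.44° × sin 141.7° = 0.24654, so δ = +14.273°.
At local noon the hour angle is zero, so the zenith angle equals |φ − δ| = |-21.9° − (+14.273°)| = 36.173°.
Elevation = 90° − 36.173° = 53.8°.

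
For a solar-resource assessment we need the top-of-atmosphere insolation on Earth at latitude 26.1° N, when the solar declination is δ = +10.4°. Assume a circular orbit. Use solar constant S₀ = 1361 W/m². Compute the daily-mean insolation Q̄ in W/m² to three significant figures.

Q̄ ≈ 438 W/m²

cos H₀ = −tan(+26.1°) tan(+10.400°) = -0.0899, H₀ = 1.6608 rad.
Bracket: H₀ sin φ sin δ + cos φ cos δ sin H₀ = 1.6608×0.43994×0.18052 + 0.89803×0.98357×0.99595 = 0.131897 + 0.879698 = 1.011595.
Q̄ = (S₀/π) × [bracket] = (1361/π) × 1.011595 = 438.2 W/m².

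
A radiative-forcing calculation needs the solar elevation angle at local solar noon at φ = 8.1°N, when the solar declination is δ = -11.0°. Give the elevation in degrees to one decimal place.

At local noon the hour angle is zero, so the zenith angle equals |φ − δ| = |+8.1° − (-11.000°)| = 19.100°.
Elevation = 90° − 19.100° = 70.9°.

70.9°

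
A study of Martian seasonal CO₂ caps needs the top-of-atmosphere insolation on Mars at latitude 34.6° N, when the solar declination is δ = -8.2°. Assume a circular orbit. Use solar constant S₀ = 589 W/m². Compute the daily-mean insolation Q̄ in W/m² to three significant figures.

cos H₀ = −tan(+34.6°) tan(-8.200°) = 0.0994, H₀ = 1.4712 rad.
Bracket: H₀ sin φ sin δ + cos φ cos δ sin H₀ = 1.4712×0.56784×-0.14263 + 0.82314×0.98978×0.99505 = -0.119154 + 0.810695 = 0.691541.
Q̄ = (S₀/π) × [bracket] = (589/π) × 0.691541 = 129.7 W/m².

Q̄ ≈ 130 W/m²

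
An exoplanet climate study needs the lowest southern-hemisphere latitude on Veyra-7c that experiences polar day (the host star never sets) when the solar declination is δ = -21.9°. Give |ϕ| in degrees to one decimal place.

|ϕ| = 68.1°

Polar day requires cos h₀ = −tan ϕ tan δ ≤ −1, i.e. tan ϕ tan δ ≥ 1.
The boundary is |tan ϕ| · |tan δ| = 1, so |ϕ| = 90° − |δ| = 90° − 21.9° = 68.1° in the southern hemisphere.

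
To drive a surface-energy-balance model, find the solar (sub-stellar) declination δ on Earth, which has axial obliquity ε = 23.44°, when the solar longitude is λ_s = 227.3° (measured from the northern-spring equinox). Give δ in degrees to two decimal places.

sin δ = sin ε · sin λ_s = sin 23.44° × sin 227.3° = -0.292341.
δ = arcsin(-0.292341) = -17.00°.

δ = -17.00°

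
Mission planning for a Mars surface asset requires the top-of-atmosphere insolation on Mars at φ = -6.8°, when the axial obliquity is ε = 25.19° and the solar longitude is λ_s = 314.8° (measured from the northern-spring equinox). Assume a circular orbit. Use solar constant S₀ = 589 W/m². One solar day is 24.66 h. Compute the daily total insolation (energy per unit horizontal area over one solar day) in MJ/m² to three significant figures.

Solar declination: sin δ = sin ε · sin λ_s = sin 25.19° × sin 314.8° = -0.30201, so δ = -17.578°.
cos H₀ = −tan(-6.8°) tan(-17.578°) = -0.0378, H₀ = 1.6086 rad.
Bracket: H₀ sin φ sin δ + cos φ cos δ sin H₀ = 1.6086×-0.11840×-0.30201 + 0.99297×0.95331×0.99929 = 0.057520 + 0.945936 = 1.003456.
Q̄ = (S₀/π) × [bracket] = (589/π) × 1.003456 = 188.13 W/m².
Daily total = Q̄ × 24.66 h × 3600 s/h = 188.13 × 24.66 × 3600 / 10⁶ = 16.70 MJ/m².

16.7 MJ/m²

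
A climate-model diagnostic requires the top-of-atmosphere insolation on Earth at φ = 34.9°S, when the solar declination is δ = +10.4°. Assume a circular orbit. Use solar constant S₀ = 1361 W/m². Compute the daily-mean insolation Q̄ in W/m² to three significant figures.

cos H₀ = −tan(-34.9°) tan(+10.400°) = 0.1280, H₀ = 1.4424 rad.
Bracket: H₀ sin φ sin δ + cos φ cos δ sin H₀ = 1.4424×-0.57215×0.18052 + 0.82015×0.98357×0.99177 = -0.148978 + 0.800036 = 0.651058.
Q̄ = (S₀/π) × [bracket] = (1361/π) × 0.651058 = 282.1 W/m².

Q̄ ≈ 282 W/m²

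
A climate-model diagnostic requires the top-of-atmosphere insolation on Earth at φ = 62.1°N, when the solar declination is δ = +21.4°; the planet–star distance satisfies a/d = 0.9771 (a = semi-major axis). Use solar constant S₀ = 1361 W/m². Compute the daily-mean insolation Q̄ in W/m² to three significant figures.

cos H₀ = −tan(+62.1°) tan(+21.400°) = -0.7402, H₀ = 2.4041 rad.
Bracket: H₀ sin φ sin δ + cos φ cos δ sin H₀ = 2.4041×0.88377×0.36488 + 0.46793×0.93106×0.67243 = 0.775250 + 0.292958 = 1.068208.
Inverse-square distance factor (a/d)² = 0.9771² = 0.954724.
Q̄ = (S₀/π) × 0.954724 × [bracket] = (1361/π) × 0.954724 × 1.068208 = 441.8 W/m².

Q̄ ≈ 442 W/m²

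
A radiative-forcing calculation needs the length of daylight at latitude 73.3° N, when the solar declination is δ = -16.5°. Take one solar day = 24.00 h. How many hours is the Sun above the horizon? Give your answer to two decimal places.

cos H₀ = −tan φ · tan δ = −tan(+73.3°) × tan(-16.500°) = 0.9873, so H₀ = 0.1593 rad = 9.13°.
Daylight = 2H₀/(2π) × 24.00 h = (0.1593/π) × 24.00 = 1.22 h.

1.22 h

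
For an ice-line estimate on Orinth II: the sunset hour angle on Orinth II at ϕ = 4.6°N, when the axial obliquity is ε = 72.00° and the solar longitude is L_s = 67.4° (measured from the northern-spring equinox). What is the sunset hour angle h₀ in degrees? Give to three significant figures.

h₀ = 98.5°

Solar declination: sin δ = sin ε · sin L_s = sin 72.00° × sin 67.4° = 0.87803, so δ = +61.405°.
cos h₀ = −tan ϕ · tan δ = −tan(+4.6°) × tan(+61.405°) = -0.1476, so h₀ = 1.7189 rad = 98.49°.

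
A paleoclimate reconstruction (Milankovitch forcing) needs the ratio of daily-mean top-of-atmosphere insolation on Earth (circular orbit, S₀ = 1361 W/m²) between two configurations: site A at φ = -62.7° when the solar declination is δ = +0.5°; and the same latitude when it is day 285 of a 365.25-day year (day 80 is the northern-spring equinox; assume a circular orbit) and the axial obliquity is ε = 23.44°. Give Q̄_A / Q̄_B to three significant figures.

Q̄_A / Q̄_B ≈ 0.655

— Configuration A (φ=-62.7°):
cos H₀ = −tan(-62.7°) tan(+0.500°) = 0.0169, H₀ = 1.5539 rad.
Bracket: H₀ sin φ sin δ + cos φ cos δ sin H₀ = 1.5539×-0.88862×0.00873 + 0.45865×0.99996×0.99986 = -0.012055 + 0.458567 = 0.446512.
Q̄ = (S₀/π) × [bracket] = (1361/π) × 0.446512 = 193.44 W/m².
— Configuration B (φ=-62.7°):
Solar longitude: λ_s = 360° × (285 − 80)/365.25 = 202.053°.
sin δ = sin 23.44° × sin 202.053° = -0.14936, so δ = -8.590°.
cos H₀ = −tan(-62.7°) tan(-8.590°) = -0.2927, H₀ = 1.8678 rad.
Bracket: H₀ sin φ sin δ + cos φ cos δ sin H₀ = 1.8678×-0.88862×-0.14936 + 0.45865×0.98878×0.95622 = 0.247902 + 0.433650 = 0.681552.
Q̄ = (S₀/π) × [bracket] = (1361/π) × 0.681552 = 295.26 W/m².
Ratio Q̄_A / Q̄_B = 193.44 / 295.26 = 0.6552.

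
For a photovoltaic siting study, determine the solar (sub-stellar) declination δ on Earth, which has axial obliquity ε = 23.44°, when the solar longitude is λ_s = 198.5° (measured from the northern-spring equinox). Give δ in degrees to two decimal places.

sin δ = sin ε · sin λ_s = sin 23.44° × sin 198.5° = -0.126220.
δ = arcsin(-0.126220) = -7.25°.

δ = -7.25°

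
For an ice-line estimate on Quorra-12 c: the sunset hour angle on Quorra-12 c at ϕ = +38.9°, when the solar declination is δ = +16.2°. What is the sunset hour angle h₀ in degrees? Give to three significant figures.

h₀ = 104°

cos h₀ = −tan ϕ · tan δ = −tan(+38.9°) × tan(+16.200°) = -0.2344, so h₀ = 1.8074 rad = 103.56°.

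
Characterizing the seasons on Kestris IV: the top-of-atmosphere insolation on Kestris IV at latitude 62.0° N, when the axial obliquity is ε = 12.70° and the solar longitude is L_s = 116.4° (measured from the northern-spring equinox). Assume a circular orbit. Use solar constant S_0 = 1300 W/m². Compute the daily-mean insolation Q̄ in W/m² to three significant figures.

Solar declination: sin δ = sin ε · sin L_s = sin 12.70° × sin 116.4° = 0.19692, so δ = +11.357°.
cos h₀ = −tan(+62.0°) tan(+11.357°) = -0.3777, h₀ = 1.9582 rad.
Bracket: h₀ sin ϕ sin δ + cos ϕ cos δ sin h₀ = 1.9582×0.88295×0.19692 + 0.46947×0.98042×0.92591 = 0.340473 + 0.426176 = 0.766649.
Q̄ = (S_0/π) × [bracket] = (1300/π) × 0.766649 = 317.2 W/m².

Q̄ ≈ 317 W/m²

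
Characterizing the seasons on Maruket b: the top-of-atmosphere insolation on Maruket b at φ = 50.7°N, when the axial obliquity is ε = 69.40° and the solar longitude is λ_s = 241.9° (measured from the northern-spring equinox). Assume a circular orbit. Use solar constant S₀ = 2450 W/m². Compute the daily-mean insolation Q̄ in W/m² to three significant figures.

Solar declination: sin δ = sin ε · sin λ_s = sin 69.40° × sin 241.9° = -0.82572, so δ = -55.662°.
cos H₀ = −tan(+50.7°) tan(-55.662°) = 1.7885 ≥ 1 ⇒ polar night, H₀ = 0 and Q̄ = 0.

Q̄ ≈ 0.00 W/m²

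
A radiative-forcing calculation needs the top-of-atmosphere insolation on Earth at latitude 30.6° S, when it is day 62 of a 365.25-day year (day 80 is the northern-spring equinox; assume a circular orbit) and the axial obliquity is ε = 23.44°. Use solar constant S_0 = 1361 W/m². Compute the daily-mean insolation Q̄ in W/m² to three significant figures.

Q̄ ≈ 413 W/m²

Solar longitude: L_s = 360° × (62 − 80)/365.25 = -17.741°, i.e. -17.741° + 360° = 342.259°.
sin δ = sin 23.44° × sin 342.259° = -0.12121, so δ = -6.962°.
cos h₀ = −tan(-30.6°) tan(-6.962°) = -0.0722, h₀ = 1.6431 rad.
Bracket: h₀ sin ϕ sin δ + cos ϕ cos δ sin h₀ = 1.6431×-0.50904×-0.12121 + 0.86074×0.99263×0.99739 = 0.101380 + 0.852166 = 0.953546.
Q̄ = (S_0/π) × [bracket] = (1361/π) × 0.953546 = 413.1 W/m².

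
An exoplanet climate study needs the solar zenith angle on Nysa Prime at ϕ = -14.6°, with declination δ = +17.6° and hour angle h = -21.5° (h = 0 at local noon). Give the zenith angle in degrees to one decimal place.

θ_z = 38.6°

cos θ_z = sin ϕ sin δ + cos ϕ cos δ cos h = -0.076218 + 0.858228 = 0.782010.
θ_z = arccos(0.782010) = 38.6°.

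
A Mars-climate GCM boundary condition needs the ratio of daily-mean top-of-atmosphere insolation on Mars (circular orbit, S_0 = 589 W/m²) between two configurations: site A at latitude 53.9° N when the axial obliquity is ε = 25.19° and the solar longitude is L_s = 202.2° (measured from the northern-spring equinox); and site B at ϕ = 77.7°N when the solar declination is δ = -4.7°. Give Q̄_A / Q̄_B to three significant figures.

Q̄_A / Q̄_B ≈ 3.85

— Configuration A (ϕ=+53.9°):
Solar declination: sin δ = sin ε · sin L_s = sin 25.19° × sin 202.2° = -0.16082, so δ = -9.254°.
cos h₀ = −tan(+53.9°) tan(-9.254°) = 0.2234, h₀ = 1.3455 rad.
Bracket: h₀ sin ϕ sin δ + cos ϕ cos δ sin h₀ = 1.3455×0.80799×-0.16082 + 0.58920×0.98698×0.97472 = -0.174836 + 0.566828 = 0.391992.
Q̄ = (S_0/π) × [bracket] = (589/π) × 0.391992 = 73.492 W/m².
— Configuration B (ϕ=+77.7°):
cos h₀ = −tan(+77.7°) tan(-4.700°) = 0.3771, h₀ = 1.1842 rad.
Bracket: h₀ sin ϕ sin δ + cos ϕ cos δ sin h₀ = 1.1842×0.97705×-0.08194 + 0.21303×0.99664×0.92618 = -0.094806 + 0.196641 = 0.101835.
Q̄ = (S_0/π) × [bracket] = (589/π) × 0.101835 = 19.092 W/m².
Ratio Q̄_A / Q̄_B = 73.492 / 19.092 = 3.849.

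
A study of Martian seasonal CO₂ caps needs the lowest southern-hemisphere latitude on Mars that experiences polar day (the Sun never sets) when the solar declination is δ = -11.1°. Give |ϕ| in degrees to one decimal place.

|ϕ| = 78.9°

Polar day requires cos h₀ = −tan ϕ tan δ ≤ −1, i.e. tan ϕ tan δ ≥ 1.
The boundary is |tan ϕ| · |tan δ| = 1, so |ϕ| = 90° − |δ| = 90° − 11.1° = 78.9° in the southern hemisphere.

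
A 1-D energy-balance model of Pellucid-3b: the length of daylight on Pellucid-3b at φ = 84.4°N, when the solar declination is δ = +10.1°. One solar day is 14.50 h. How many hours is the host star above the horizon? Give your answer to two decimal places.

14.50 h

Sunrise equation: cos H₀ = −tan φ · tan δ = -1.8167 ≤ −1, so the host star never sets (polar day) and H₀ = π.
Daylight = 2H₀/(2π) × 14.50 h = (3.1416/π) × 14.50 = 14.50 h.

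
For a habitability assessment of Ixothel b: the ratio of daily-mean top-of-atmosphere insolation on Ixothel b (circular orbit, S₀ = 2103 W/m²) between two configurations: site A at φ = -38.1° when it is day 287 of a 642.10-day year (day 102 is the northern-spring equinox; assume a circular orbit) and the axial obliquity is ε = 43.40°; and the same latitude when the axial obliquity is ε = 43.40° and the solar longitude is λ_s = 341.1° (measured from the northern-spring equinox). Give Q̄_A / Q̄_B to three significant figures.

— Configuration A (φ=-38.1°):
Solar longitude: λ_s = 360° × (287 − 102)/642.10 = 103.722°.
sin δ = sin 43.40° × sin 103.722° = 0.66748, so δ = +41.873°.
cos H₀ = −tan(-38.1°) tan(+41.873°) = 0.7029, H₀ = 0.7914 rad.
Bracket: H₀ sin φ sin δ + cos φ cos δ sin H₀ = 0.7914×-0.61704×0.66748 + 0.78694×0.74463×0.71133 = -0.325947 + 0.416825 = 0.090878.
Q̄ = (S₀/π) × [bracket] = (2103/π) × 0.090878 = 60.834 W/m².
— Configuration B (φ=-38.1°):
Solar declination: sin δ = sin ε · sin λ_s = sin 43.40° × sin 341.1° = -0.22256, so δ = -12.859°.
cos H₀ = −tan(-38.1°) tan(-12.859°) = -0.1790, H₀ = 1.7508 rad.
Bracket: H₀ sin φ sin δ + cos φ cos δ sin H₀ = 1.7508×-0.61704×-0.22256 + 0.78694×0.97492×0.98385 = 0.240435 + 0.754813 = 0.995248.
Q̄ = (S₀/π) × [bracket] = (2103/π) × 0.995248 = 666.22 W/m².
Ratio Q̄_A / Q̄_B = 60.834 / 666.22 = 0.09131.

Q̄_A / Q̄_B ≈ 0.0913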